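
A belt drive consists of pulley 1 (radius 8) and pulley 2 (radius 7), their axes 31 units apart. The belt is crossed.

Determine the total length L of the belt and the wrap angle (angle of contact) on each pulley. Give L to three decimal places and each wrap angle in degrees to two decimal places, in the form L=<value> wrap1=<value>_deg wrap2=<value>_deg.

L=116.535 wrap1=237.88_deg wrap2=237.88_deg

crossed belt: β = asin((r1+r2)/C) = asin(15/31) = 28.9385°
wrap1 = wrap2 = π + 2β = 237.8771°
tangent length = C·cosβ = 27.1293
L = (r1+r2)·wrap + 2·C·cosβ = 15·4.1517 + 2·27.1293 = 116.5347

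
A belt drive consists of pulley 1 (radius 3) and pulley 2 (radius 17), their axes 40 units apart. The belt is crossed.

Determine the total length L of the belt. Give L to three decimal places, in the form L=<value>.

crossed belt: β = asin((r1+r2)/C) = asin(20/40) = 30.0000°
wrap1 = wrap2 = π + 2β = 240.0000°
tangent length = C·cosβ = 34.6410
L = (r1+r2)·wrap + 2·C·cosβ = 20·4.1888 + 2·34.6410 = 153.0578

L=153.058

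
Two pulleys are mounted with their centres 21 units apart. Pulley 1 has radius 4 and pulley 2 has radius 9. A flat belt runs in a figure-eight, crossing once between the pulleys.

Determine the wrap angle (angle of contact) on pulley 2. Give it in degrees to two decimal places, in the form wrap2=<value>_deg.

wrap2=256.49_deg

crossed belt: β = asin((r1+r2)/C) = asin(13/21) = 38.2466°
wrap1 = wrap2 = π + 2β = 256.4932°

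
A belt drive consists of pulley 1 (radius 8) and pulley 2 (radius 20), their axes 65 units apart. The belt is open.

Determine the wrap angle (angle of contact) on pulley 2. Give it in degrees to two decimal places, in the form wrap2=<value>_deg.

wrap2=201.28_deg

open belt: β = asin((r2−r1)/C) = asin(12/65) = 10.6387°
wrap1 = π − 2β = 158.7226°
wrap2 = π + 2β = 201.2774°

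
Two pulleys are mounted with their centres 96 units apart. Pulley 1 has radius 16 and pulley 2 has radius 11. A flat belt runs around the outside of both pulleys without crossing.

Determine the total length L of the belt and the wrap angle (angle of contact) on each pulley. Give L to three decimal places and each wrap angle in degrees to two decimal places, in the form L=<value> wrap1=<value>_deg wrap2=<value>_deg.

L=277.083 wrap1=185.97_deg wrap2=174.03_deg

open belt: β = asin((r2−r1)/C) = asin(-5/96) = -2.9855°
wrap1 = π − 2β = 185.9710°
wrap2 = π + 2β = 174.0290°
tangent length = C·cosβ = 95.8697
L = r1·wrap1 + r2·wrap2 + 2·C·cosβ = 16·3.2458 + 11·3.0374 + 2·95.8697 = 277.0835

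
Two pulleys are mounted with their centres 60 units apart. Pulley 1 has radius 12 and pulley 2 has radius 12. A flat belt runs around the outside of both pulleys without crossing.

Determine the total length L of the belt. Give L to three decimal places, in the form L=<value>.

L=195.398

open belt: β = asin((r2−r1)/C) = asin(0/60) = 0.0000°
wrap1 = π − 2β = 180.0000°
wrap2 = π + 2β = 180.0000°
tangent length = C·cosβ = 60.0000
L = r1·wrap1 + r2·wrap2 + 2·C·cosβ = 12·3.1416 + 12·3.1416 + 2·60.0000 = 195.3982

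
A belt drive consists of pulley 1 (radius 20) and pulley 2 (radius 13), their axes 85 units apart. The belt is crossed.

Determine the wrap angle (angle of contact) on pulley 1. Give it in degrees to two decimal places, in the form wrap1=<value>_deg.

crossed belt: β = asin((r1+r2)/C) = asin(33/85) = 22.8447°
wrap1 = wrap2 = π + 2β = 225.6895°

wrap1=225.69_deg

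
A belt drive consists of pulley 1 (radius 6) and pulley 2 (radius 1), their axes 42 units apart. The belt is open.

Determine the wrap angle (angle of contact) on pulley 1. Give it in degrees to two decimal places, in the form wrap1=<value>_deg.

wrap1=193.67_deg

open belt: β = asin((r2−r1)/C) = asin(-5/42) = -6.8371°
wrap1 = π − 2β = 193.6743°
wrap2 = π + 2β = 166.3257°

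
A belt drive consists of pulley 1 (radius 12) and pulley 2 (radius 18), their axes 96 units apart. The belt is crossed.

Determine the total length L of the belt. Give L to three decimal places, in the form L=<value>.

crossed belt: β = asin((r1+r2)/C) = asin(30/96) = 18.2100°
wrap1 = wrap2 = π + 2β = 216.4199°
tangent length = C·cosβ = 91.1921
L = (r1+r2)·wrap + 2·C·cosβ = 30·3.7772 + 2·91.1921 = 295.7014

L=295.701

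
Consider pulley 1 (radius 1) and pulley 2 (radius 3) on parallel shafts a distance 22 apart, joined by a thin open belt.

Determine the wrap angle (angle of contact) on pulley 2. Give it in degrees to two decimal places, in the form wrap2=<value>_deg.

wrap2=190.43_deg

open belt: β = asin((r2−r1)/C) = asin(2/22) = 5.2159°
wrap1 = π − 2β = 169.5682°
wrap2 = π + 2β = 190.4318°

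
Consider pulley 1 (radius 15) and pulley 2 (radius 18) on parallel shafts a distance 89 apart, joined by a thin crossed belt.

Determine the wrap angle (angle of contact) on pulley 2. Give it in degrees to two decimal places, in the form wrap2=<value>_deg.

crossed belt: β = asin((r1+r2)/C) = asin(33/89) = 21.7641°
wrap1 = wrap2 = π + 2β = 223.5283°

wrap2=223.53_deg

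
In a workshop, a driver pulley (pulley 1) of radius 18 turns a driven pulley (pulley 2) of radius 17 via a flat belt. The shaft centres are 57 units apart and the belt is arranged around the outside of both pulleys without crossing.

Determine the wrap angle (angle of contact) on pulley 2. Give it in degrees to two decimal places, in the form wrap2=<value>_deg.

wrap2=177.99_deg

open belt: β = asin((r2−r1)/C) = asin(-1/57) = -1.0052°
wrap1 = π − 2β = 182.0105°
wrap2 = π + 2β = 177.9895°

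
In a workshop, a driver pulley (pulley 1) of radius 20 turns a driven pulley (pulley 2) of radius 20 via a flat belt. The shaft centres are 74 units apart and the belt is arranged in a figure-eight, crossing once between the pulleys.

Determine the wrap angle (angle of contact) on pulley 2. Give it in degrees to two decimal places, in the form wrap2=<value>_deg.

wrap2=245.44_deg

crossed belt: β = asin((r1+r2)/C) = asin(40/74) = 32.7204°
wrap1 = wrap2 = π + 2β = 245.4409°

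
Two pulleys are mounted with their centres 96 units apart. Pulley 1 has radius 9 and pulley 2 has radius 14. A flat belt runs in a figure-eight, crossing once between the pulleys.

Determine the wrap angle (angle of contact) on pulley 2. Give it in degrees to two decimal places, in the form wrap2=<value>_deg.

crossed belt: β = asin((r1+r2)/C) = asin(23/96) = 13.8619°
wrap1 = wrap2 = π + 2β = 207.7239°

wrap2=207.72_deg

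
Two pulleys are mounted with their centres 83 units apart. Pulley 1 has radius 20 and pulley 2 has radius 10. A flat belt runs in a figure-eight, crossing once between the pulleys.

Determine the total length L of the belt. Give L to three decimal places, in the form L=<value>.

L=271.214

crossed belt: β = asin((r1+r2)/C) = asin(30/83) = 21.1890°
wrap1 = wrap2 = π + 2β = 222.3780°
tangent length = C·cosβ = 77.3886
L = (r1+r2)·wrap + 2·C·cosβ = 30·3.8812 + 2·77.3886 = 271.2141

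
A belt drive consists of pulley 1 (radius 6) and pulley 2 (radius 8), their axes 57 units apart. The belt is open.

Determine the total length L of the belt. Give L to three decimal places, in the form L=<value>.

L=158.052

open belt: β = asin((r2−r1)/C) = asin(2/57) = 2.0108°
wrap1 = π − 2β = 175.9784°
wrap2 = π + 2β = 184.0216°
tangent length = C·cosβ = 56.9649
L = r1·wrap1 + r2·wrap2 + 2·C·cosβ = 6·3.0714 + 8·3.2118 + 2·56.9649 = 158.0525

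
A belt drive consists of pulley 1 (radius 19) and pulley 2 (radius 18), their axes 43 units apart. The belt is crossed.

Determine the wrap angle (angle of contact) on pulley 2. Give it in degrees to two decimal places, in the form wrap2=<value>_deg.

crossed belt: β = asin((r1+r2)/C) = asin(37/43) = 59.3688°
wrap1 = wrap2 = π + 2β = 298.7377°

wrap2=298.74_deg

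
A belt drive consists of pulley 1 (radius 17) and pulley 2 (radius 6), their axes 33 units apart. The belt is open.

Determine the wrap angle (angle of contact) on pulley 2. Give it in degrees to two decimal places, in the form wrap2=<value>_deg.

open belt: β = asin((r2−r1)/C) = asin(-11/33) = -19.4712°
wrap1 = π − 2β = 218.9424°
wrap2 = π + 2β = 141.0576°

wrap2=141.06_deg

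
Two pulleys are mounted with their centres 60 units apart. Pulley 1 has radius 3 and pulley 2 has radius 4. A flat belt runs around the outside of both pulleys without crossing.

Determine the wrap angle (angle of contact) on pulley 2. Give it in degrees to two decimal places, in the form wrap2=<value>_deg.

wrap2=181.91_deg

open belt: β = asin((r2−r1)/C) = asin(1/60) = 0.9550°
wrap1 = π − 2β = 178.0901°
wrap2 = π + 2β = 181.9099°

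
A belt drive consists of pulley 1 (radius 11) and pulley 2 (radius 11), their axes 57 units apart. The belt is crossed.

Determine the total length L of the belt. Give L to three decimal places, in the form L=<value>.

L=191.717

crossed belt: β = asin((r1+r2)/C) = asin(22/57) = 22.7037°
wrap1 = wrap2 = π + 2β = 225.4073°
tangent length = C·cosβ = 52.5833
L = (r1+r2)·wrap + 2·C·cosβ = 22·3.9341 + 2·52.5833 = 191.7167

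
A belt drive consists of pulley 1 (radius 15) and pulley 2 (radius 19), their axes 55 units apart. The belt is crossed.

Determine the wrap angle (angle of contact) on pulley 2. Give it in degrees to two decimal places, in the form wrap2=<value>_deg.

crossed belt: β = asin((r1+r2)/C) = asin(34/55) = 38.1835°
wrap1 = wrap2 = π + 2β = 256.3670°

wrap2=256.37_deg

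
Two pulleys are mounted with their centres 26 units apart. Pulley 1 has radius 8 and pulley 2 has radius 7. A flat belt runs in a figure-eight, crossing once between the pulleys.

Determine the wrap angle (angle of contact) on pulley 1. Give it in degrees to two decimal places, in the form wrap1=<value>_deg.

wrap1=250.47_deg

crossed belt: β = asin((r1+r2)/C) = asin(15/26) = 35.2344°
wrap1 = wrap2 = π + 2β = 250.4688°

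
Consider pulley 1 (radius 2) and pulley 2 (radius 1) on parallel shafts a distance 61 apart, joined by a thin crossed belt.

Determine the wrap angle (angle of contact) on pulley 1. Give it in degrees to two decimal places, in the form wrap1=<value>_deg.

crossed belt: β = asin((r1+r2)/C) = asin(3/61) = 2.8190°
wrap1 = wrap2 = π + 2β = 185.6379°

wrap1=185.64_deg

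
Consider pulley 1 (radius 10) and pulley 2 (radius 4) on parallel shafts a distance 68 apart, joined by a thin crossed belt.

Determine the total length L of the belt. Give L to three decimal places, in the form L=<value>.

L=182.875

crossed belt: β = asin((r1+r2)/C) = asin(14/68) = 11.8812°
wrap1 = wrap2 = π + 2β = 203.7623°
tangent length = C·cosβ = 66.5432
L = (r1+r2)·wrap + 2·C·cosβ = 14·3.5563 + 2·66.5432 = 182.8750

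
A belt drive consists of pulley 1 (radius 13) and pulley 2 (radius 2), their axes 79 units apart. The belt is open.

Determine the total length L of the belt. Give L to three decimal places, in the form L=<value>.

L=206.658

open belt: β = asin((r2−r1)/C) = asin(-11/79) = -8.0039°
wrap1 = π − 2β = 196.0078°
wrap2 = π + 2β = 163.9922°
tangent length = C·cosβ = 78.2304
L = r1·wrap1 + r2·wrap2 + 2·C·cosβ = 13·3.4210 + 2·2.8622 + 2·78.2304 = 206.6580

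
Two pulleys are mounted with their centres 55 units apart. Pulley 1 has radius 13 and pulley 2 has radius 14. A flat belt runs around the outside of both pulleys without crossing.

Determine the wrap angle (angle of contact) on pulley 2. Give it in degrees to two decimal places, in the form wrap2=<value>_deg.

open belt: β = asin((r2−r1)/C) = asin(1/55) = 1.0418°
wrap1 = π − 2β = 177.9164°
wrap2 = π + 2β = 182.0836°

wrap2=182.08_deg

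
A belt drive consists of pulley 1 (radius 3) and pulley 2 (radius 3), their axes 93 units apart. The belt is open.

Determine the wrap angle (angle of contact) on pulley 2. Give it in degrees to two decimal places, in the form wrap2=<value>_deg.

wrap2=180.00_deg

open belt: β = asin((r2−r1)/C) = asin(0/93) = 0.0000°
wrap1 = π − 2β = 180.0000°
wrap2 = π + 2β = 180.0000°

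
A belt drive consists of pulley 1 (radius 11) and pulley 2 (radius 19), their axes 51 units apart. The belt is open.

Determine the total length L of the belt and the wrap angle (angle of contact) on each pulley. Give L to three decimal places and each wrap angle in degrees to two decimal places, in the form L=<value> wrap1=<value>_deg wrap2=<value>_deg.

L=197.505 wrap1=161.95_deg wrap2=198.05_deg

open belt: β = asin((r2−r1)/C) = asin(8/51) = 9.0248°
wrap1 = π − 2β = 161.9503°
wrap2 = π + 2β = 198.0497°
tangent length = C·cosβ = 50.3686
L = r1·wrap1 + r2·wrap2 + 2·C·cosβ = 11·2.8266 + 19·3.4566 + 2·50.3686 = 197.5053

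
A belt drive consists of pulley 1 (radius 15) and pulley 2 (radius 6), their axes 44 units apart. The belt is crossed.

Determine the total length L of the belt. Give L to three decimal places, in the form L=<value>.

crossed belt: β = asin((r1+r2)/C) = asin(21/44) = 28.5074°
wrap1 = wrap2 = π + 2β = 237.0149°
tangent length = C·cosβ = 38.6652
L = (r1+r2)·wrap + 2·C·cosβ = 21·4.1367 + 2·38.6652 = 164.2009

L=164.201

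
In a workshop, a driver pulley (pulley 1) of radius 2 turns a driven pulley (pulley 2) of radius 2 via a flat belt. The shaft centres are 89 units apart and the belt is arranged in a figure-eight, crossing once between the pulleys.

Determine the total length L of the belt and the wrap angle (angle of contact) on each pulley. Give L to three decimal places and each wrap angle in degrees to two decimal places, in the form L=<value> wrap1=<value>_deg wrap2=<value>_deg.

L=190.746 wrap1=185.15_deg wrap2=185.15_deg

crossed belt: β = asin((r1+r2)/C) = asin(4/89) = 2.5760°
wrap1 = wrap2 = π + 2β = 185.1519°
tangent length = C·cosβ = 88.9101
L = (r1+r2)·wrap + 2·C·cosβ = 4·3.2315 + 2·88.9101 = 190.7462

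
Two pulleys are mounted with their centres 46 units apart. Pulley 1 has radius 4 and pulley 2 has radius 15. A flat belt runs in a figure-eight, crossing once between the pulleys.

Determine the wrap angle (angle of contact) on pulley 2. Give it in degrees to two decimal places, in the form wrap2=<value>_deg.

crossed belt: β = asin((r1+r2)/C) = asin(19/46) = 24.3962°
wrap1 = wrap2 = π + 2β = 228.7923°

wrap2=228.79_deg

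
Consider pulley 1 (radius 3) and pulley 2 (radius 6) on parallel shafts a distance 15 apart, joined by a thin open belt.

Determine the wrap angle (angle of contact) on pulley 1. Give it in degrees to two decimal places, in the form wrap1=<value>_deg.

wrap1=156.93_deg

open belt: β = asin((r2−r1)/C) = asin(3/15) = 11.5370°
wrap1 = π − 2β = 156.9261°
wrap2 = π + 2β = 203.0739°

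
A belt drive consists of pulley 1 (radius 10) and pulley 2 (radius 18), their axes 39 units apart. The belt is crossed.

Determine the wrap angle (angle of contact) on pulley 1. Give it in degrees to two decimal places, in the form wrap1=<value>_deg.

wrap1=271.77_deg

crossed belt: β = asin((r1+r2)/C) = asin(28/39) = 45.8854°
wrap1 = wrap2 = π + 2β = 271.7708°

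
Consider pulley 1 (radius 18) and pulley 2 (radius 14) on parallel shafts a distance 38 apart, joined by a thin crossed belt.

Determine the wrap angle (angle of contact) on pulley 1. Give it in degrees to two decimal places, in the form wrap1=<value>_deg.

wrap1=294.73_deg

crossed belt: β = asin((r1+r2)/C) = asin(32/38) = 57.3631°
wrap1 = wrap2 = π + 2β = 294.7262°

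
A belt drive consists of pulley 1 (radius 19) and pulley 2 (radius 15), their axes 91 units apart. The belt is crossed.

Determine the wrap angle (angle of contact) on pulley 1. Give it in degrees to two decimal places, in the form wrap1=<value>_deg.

wrap1=223.88_deg

crossed belt: β = asin((r1+r2)/C) = asin(34/91) = 21.9394°
wrap1 = wrap2 = π + 2β = 223.8789°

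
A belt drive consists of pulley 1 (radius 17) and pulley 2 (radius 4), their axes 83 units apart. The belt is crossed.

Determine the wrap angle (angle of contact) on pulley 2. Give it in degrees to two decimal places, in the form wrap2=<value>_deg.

crossed belt: β = asin((r1+r2)/C) = asin(21/83) = 14.6558°
wrap1 = wrap2 = π + 2β = 209.3116°

wrap2=209.31_deg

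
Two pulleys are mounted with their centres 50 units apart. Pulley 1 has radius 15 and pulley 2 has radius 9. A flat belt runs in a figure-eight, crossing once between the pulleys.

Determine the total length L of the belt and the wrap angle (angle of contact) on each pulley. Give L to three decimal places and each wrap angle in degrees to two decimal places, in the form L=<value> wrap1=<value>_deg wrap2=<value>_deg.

L=187.156 wrap1=237.37_deg wrap2=237.37_deg

crossed belt: β = asin((r1+r2)/C) = asin(24/50) = 28.6854°
wrap1 = wrap2 = π + 2β = 237.3708°
tangent length = C·cosβ = 43.8634
L = (r1+r2)·wrap + 2·C·cosβ = 24·4.1429 + 2·43.8634 = 187.1565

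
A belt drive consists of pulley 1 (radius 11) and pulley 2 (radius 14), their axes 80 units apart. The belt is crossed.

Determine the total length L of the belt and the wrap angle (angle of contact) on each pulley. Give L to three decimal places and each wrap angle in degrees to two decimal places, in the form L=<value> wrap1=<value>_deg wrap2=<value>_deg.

crossed belt: β = asin((r1+r2)/C) = asin(25/80) = 18.2100°
wrap1 = wrap2 = π + 2β = 216.4199°
tangent length = C·cosβ = 75.9934
L = (r1+r2)·wrap + 2·C·cosβ = 25·3.7772 + 2·75.9934 = 246.4178

L=246.418 wrap1=216.42_deg wrap2=216.42_deg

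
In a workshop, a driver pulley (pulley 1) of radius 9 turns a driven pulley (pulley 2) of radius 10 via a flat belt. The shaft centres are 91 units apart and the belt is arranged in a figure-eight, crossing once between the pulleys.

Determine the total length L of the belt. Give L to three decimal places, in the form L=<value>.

crossed belt: β = asin((r1+r2)/C) = asin(19/91) = 12.0515°
wrap1 = wrap2 = π + 2β = 204.1030°
tangent length = C·cosβ = 88.9944
L = (r1+r2)·wrap + 2·C·cosβ = 19·3.5623 + 2·88.9944 = 245.6719

L=245.672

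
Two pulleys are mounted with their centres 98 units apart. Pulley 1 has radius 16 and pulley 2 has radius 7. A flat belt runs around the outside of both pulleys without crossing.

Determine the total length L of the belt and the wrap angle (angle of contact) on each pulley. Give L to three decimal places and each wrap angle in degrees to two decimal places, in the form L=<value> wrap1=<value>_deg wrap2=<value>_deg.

open belt: β = asin((r2−r1)/C) = asin(-9/98) = -5.2693°
wrap1 = π − 2β = 190.5386°
wrap2 = π + 2β = 169.4614°
tangent length = C·cosβ = 97.5859
L = r1·wrap1 + r2·wrap2 + 2·C·cosβ = 16·3.3255 + 7·2.9577 + 2·97.5859 = 269.0837

L=269.084 wrap1=190.54_deg wrap2=169.46_deg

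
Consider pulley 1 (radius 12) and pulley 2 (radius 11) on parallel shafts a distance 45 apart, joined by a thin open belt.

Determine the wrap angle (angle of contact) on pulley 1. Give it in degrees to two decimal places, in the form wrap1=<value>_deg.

open belt: β = asin((r2−r1)/C) = asin(-1/45) = -1.2733°
wrap1 = π − 2β = 182.5467°
wrap2 = π + 2β = 177.4533°

wrap1=182.55_deg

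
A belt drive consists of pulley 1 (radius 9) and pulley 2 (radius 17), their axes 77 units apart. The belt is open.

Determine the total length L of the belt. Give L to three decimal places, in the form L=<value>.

L=236.513

open belt: β = asin((r2−r1)/C) = asin(8/77) = 5.9636°
wrap1 = π − 2β = 168.0729°
wrap2 = π + 2β = 191.9271°
tangent length = C·cosβ = 76.5833
L = r1·wrap1 + r2·wrap2 + 2·C·cosβ = 9·2.9334 + 17·3.3498 + 2·76.5833 = 236.5133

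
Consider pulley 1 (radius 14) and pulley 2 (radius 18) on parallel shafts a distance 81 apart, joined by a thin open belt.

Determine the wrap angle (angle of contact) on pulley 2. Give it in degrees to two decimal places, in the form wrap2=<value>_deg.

wrap2=185.66_deg

open belt: β = asin((r2−r1)/C) = asin(4/81) = 2.8306°
wrap1 = π − 2β = 174.3389°
wrap2 = π + 2β = 185.6611°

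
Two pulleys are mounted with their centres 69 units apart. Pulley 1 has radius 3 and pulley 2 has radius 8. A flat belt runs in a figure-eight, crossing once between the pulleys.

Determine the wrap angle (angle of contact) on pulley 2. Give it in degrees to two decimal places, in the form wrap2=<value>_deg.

crossed belt: β = asin((r1+r2)/C) = asin(11/69) = 9.1732°
wrap1 = wrap2 = π + 2β = 198.3465°

wrap2=198.35_deg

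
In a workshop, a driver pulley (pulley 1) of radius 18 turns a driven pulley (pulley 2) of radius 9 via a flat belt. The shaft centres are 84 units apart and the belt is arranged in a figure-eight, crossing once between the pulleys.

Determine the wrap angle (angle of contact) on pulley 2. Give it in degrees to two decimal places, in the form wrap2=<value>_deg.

wrap2=217.50_deg

crossed belt: β = asin((r1+r2)/C) = asin(27/84) = 18.7493°
wrap1 = wrap2 = π + 2β = 217.4987°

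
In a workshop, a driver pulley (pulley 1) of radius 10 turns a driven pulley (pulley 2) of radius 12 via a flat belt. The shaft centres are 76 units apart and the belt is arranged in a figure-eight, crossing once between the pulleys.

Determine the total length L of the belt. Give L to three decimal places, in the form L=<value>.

crossed belt: β = asin((r1+r2)/C) = asin(22/76) = 16.8264°
wrap1 = wrap2 = π + 2β = 213.6529°
tangent length = C·cosβ = 72.7461
L = (r1+r2)·wrap + 2·C·cosβ = 22·3.7289 + 2·72.7461 = 227.5291

L=227.529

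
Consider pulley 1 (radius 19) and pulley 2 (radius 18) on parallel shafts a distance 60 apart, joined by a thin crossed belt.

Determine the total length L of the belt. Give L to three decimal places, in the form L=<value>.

L=259.879

crossed belt: β = asin((r1+r2)/C) = asin(37/60) = 38.0731°
wrap1 = wrap2 = π + 2β = 256.1462°
tangent length = C·cosβ = 47.2335
L = (r1+r2)·wrap + 2·C·cosβ = 37·4.4706 + 2·47.2335 = 259.8790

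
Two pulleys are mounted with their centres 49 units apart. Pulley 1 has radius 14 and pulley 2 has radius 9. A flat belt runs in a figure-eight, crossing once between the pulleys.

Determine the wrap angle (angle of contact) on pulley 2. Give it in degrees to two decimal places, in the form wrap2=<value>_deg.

crossed belt: β = asin((r1+r2)/C) = asin(23/49) = 27.9946°
wrap1 = wrap2 = π + 2β = 235.9891°

wrap2=235.99_deg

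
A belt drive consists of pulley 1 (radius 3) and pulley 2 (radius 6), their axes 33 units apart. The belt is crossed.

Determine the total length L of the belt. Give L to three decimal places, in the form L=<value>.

L=96.744

crossed belt: β = asin((r1+r2)/C) = asin(9/33) = 15.8266°
wrap1 = wrap2 = π + 2β = 211.6532°
tangent length = C·cosβ = 31.7490
L = (r1+r2)·wrap + 2·C·cosβ = 9·3.6940 + 2·31.7490 = 96.7444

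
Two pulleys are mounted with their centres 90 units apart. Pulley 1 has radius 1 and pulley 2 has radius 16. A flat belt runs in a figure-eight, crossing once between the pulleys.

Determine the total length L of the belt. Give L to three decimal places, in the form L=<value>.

L=236.628

crossed belt: β = asin((r1+r2)/C) = asin(17/90) = 10.8879°
wrap1 = wrap2 = π + 2β = 201.7759°
tangent length = C·cosβ = 88.3799
L = (r1+r2)·wrap + 2·C·cosβ = 17·3.5217 + 2·88.3799 = 236.6278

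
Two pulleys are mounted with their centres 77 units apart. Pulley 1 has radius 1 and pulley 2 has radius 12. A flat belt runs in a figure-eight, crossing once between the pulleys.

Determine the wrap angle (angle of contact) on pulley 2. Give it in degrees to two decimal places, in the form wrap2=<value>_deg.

wrap2=199.44_deg

crossed belt: β = asin((r1+r2)/C) = asin(13/77) = 9.7199°
wrap1 = wrap2 = π + 2β = 199.4397°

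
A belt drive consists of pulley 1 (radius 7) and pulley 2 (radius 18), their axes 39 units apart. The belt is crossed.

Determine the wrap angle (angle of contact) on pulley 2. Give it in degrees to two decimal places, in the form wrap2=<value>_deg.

wrap2=259.74_deg

crossed belt: β = asin((r1+r2)/C) = asin(25/39) = 39.8683°
wrap1 = wrap2 = π + 2β = 259.7367°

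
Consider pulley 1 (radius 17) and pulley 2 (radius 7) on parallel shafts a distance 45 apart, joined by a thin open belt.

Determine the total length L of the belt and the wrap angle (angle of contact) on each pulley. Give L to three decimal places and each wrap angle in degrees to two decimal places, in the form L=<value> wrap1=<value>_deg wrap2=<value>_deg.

open belt: β = asin((r2−r1)/C) = asin(-10/45) = -12.8396°
wrap1 = π − 2β = 205.6792°
wrap2 = π + 2β = 154.3208°
tangent length = C·cosβ = 43.8748
L = r1·wrap1 + r2·wrap2 + 2·C·cosβ = 17·3.5898 + 7·2.6934 + 2·43.8748 = 167.6297

L=167.630 wrap1=205.68_deg wrap2=154.32_deg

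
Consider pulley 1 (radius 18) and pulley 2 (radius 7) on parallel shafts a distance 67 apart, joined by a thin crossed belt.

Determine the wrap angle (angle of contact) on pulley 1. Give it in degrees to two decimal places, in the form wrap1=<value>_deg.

crossed belt: β = asin((r1+r2)/C) = asin(25/67) = 21.9090°
wrap1 = wrap2 = π + 2β = 223.8181°

wrap1=223.82_deg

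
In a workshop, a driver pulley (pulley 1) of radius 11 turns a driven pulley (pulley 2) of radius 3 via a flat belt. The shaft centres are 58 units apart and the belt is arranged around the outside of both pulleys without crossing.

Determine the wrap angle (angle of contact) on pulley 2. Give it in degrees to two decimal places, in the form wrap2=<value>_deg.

open belt: β = asin((r2−r1)/C) = asin(-8/58) = -7.9281°
wrap1 = π − 2β = 195.8563°
wrap2 = π + 2β = 164.1437°

wrap2=164.14_deg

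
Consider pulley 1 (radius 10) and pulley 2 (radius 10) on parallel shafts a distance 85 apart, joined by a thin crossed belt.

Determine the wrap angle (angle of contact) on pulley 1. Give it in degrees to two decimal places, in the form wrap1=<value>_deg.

crossed belt: β = asin((r1+r2)/C) = asin(20/85) = 13.6090°
wrap1 = wrap2 = π + 2β = 207.2179°

wrap1=207.22_deg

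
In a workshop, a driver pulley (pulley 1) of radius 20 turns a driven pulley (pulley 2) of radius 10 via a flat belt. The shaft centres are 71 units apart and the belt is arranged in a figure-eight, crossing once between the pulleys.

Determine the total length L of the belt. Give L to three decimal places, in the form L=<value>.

crossed belt: β = asin((r1+r2)/C) = asin(30/71) = 24.9947°
wrap1 = wrap2 = π + 2β = 229.9895°
tangent length = C·cosβ = 64.3506
L = (r1+r2)·wrap + 2·C·cosβ = 30·4.0141 + 2·64.3506 = 249.1234

L=249.123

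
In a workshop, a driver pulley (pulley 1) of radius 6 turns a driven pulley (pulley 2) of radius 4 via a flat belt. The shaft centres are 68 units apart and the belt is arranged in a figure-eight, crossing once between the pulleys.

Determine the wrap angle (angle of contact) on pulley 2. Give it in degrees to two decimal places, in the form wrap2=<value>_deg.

crossed belt: β = asin((r1+r2)/C) = asin(10/68) = 8.4565°
wrap1 = wrap2 = π + 2β = 196.9130°

wrap2=196.91_deg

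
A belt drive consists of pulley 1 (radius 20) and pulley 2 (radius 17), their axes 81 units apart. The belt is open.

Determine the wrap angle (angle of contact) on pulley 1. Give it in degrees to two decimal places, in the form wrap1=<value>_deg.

wrap1=184.25_deg

open belt: β = asin((r2−r1)/C) = asin(-3/81) = -2.1226°
wrap1 = π − 2β = 184.2451°
wrap2 = π + 2β = 175.7549°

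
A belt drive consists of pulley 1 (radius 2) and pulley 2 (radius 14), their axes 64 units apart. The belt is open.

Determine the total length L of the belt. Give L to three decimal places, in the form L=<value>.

open belt: β = asin((r2−r1)/C) = asin(12/64) = 10.8069°
wrap1 = π − 2β = 158.3862°
wrap2 = π + 2β = 201.6138°
tangent length = C·cosβ = 62.8649
L = r1·wrap1 + r2·wrap2 + 2·C·cosβ = 2·2.7644 + 14·3.5188 + 2·62.8649 = 180.5221

L=180.522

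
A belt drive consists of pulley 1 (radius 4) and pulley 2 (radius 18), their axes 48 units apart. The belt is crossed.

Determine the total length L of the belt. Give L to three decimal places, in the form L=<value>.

L=175.387

crossed belt: β = asin((r1+r2)/C) = asin(22/48) = 27.2796°
wrap1 = wrap2 = π + 2β = 234.5592°
tangent length = C·cosβ = 42.6615
L = (r1+r2)·wrap + 2·C·cosβ = 22·4.0938 + 2·42.6615 = 175.3872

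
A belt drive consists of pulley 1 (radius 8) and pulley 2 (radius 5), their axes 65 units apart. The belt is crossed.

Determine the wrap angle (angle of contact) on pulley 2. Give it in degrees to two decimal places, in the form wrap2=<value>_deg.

wrap2=203.07_deg

crossed belt: β = asin((r1+r2)/C) = asin(13/65) = 11.5370°
wrap1 = wrap2 = π + 2β = 203.0739°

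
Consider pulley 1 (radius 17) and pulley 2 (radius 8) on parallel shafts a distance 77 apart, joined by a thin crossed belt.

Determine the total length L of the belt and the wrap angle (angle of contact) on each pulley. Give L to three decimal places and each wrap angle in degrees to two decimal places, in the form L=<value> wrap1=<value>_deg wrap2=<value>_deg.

L=240.730 wrap1=217.89_deg wrap2=217.89_deg

crossed belt: β = asin((r1+r2)/C) = asin(25/77) = 18.9459°
wrap1 = wrap2 = π + 2β = 217.8918°
tangent length = C·cosβ = 72.8286
L = (r1+r2)·wrap + 2·C·cosβ = 25·3.8029 + 2·72.8286 = 240.7304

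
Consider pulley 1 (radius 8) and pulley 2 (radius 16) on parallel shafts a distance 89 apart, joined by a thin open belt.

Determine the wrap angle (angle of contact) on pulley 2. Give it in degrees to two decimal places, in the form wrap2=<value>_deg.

wrap2=190.31_deg

open belt: β = asin((r2−r1)/C) = asin(8/89) = 5.1571°
wrap1 = π − 2β = 169.6857°
wrap2 = π + 2β = 190.3143°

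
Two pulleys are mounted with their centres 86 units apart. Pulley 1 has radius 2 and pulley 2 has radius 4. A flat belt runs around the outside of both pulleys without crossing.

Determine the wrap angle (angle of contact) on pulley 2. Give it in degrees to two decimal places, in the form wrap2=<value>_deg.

open belt: β = asin((r2−r1)/C) = asin(2/86) = 1.3326°
wrap1 = π − 2β = 177.3348°
wrap2 = π + 2β = 182.6652°

wrap2=182.67_deg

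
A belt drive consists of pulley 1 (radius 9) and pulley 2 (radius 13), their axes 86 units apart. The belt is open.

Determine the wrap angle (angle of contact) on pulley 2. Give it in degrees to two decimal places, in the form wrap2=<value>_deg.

open belt: β = asin((r2−r1)/C) = asin(4/86) = 2.6659°
wrap1 = π − 2β = 174.6682°
wrap2 = π + 2β = 185.3318°

wrap2=185.33_deg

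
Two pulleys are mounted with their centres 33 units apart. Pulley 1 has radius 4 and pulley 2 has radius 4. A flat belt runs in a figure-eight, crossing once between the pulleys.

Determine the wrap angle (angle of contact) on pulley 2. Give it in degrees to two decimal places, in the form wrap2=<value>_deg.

crossed belt: β = asin((r1+r2)/C) = asin(8/33) = 14.0297°
wrap1 = wrap2 = π + 2β = 208.0593°

wrap2=208.06_deg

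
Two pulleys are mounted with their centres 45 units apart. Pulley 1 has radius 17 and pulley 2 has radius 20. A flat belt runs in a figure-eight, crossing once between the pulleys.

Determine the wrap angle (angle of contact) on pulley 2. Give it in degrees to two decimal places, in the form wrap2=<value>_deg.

crossed belt: β = asin((r1+r2)/C) = asin(37/45) = 55.3079°
wrap1 = wrap2 = π + 2β = 290.6157°

wrap2=290.62_deg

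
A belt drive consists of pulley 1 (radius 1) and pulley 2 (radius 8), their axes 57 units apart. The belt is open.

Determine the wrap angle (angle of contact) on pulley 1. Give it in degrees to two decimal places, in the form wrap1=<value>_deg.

wrap1=165.89_deg

open belt: β = asin((r2−r1)/C) = asin(7/57) = 7.0541°
wrap1 = π − 2β = 165.8917°
wrap2 = π + 2β = 194.1083°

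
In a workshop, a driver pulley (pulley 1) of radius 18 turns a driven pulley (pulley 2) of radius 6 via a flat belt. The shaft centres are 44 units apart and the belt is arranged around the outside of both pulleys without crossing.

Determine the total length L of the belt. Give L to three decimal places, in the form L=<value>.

L=166.692

open belt: β = asin((r2−r1)/C) = asin(-12/44) = -15.8266°
wrap1 = π − 2β = 211.6532°
wrap2 = π + 2β = 148.3468°
tangent length = C·cosβ = 42.3320
L = r1·wrap1 + r2·wrap2 + 2·C·cosβ = 18·3.6940 + 6·2.5891 + 2·42.3320 = 166.6917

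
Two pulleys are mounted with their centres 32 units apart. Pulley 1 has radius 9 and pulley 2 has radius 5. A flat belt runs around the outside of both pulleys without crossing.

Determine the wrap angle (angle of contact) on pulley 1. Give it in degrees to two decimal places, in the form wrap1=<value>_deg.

wrap1=194.36_deg

open belt: β = asin((r2−r1)/C) = asin(-4/32) = -7.1808°
wrap1 = π − 2β = 194.3615°
wrap2 = π + 2β = 165.6385°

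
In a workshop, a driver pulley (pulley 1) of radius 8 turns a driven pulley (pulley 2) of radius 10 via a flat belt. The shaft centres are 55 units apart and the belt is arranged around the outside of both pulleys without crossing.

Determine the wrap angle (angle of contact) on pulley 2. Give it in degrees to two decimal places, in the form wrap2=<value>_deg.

wrap2=184.17_deg

open belt: β = asin((r2−r1)/C) = asin(2/55) = 2.0839°
wrap1 = π − 2β = 175.8321°
wrap2 = π + 2β = 184.1679°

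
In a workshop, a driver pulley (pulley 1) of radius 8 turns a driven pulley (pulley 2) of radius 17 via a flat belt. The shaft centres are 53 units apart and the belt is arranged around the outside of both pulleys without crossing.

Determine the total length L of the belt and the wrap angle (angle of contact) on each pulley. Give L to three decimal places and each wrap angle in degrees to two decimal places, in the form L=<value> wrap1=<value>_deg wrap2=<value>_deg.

open belt: β = asin((r2−r1)/C) = asin(9/53) = 9.7768°
wrap1 = π − 2β = 160.4463°
wrap2 = π + 2β = 199.5537°
tangent length = C·cosβ = 52.2303
L = r1·wrap1 + r2·wrap2 + 2·C·cosβ = 8·2.8003 + 17·3.4829 + 2·52.2303 = 186.0718

L=186.072 wrap1=160.45_deg wrap2=199.55_deg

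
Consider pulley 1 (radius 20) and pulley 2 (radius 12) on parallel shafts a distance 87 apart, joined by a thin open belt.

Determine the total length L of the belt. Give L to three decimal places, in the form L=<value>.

L=275.267

open belt: β = asin((r2−r1)/C) = asin(-8/87) = -5.2760°
wrap1 = π − 2β = 190.5521°
wrap2 = π + 2β = 169.4479°
tangent length = C·cosβ = 86.6314
L = r1·wrap1 + r2·wrap2 + 2·C·cosβ = 20·3.3258 + 12·2.9574 + 2·86.6314 = 275.2671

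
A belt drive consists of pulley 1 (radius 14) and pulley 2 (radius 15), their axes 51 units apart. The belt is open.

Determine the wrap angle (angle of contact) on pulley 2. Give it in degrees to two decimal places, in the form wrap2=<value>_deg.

wrap2=182.25_deg

open belt: β = asin((r2−r1)/C) = asin(1/51) = 1.1235°
wrap1 = π − 2β = 177.7530°
wrap2 = π + 2β = 182.2470°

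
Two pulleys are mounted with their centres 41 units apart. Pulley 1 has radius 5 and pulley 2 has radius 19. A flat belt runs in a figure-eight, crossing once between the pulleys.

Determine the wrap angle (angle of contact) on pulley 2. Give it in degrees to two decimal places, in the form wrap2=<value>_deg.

crossed belt: β = asin((r1+r2)/C) = asin(24/41) = 35.8288°
wrap1 = wrap2 = π + 2β = 251.6577°

wrap2=251.66_deg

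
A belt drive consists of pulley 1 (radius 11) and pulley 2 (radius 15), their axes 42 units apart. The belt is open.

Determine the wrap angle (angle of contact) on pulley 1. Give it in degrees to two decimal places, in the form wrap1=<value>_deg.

wrap1=169.07_deg

open belt: β = asin((r2−r1)/C) = asin(4/42) = 5.4650°
wrap1 = π − 2β = 169.0700°
wrap2 = π + 2β = 190.9300°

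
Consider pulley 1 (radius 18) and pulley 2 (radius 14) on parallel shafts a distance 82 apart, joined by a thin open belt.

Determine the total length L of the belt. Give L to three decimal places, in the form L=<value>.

L=264.726

open belt: β = asin((r2−r1)/C) = asin(-4/82) = -2.7960°
wrap1 = π − 2β = 185.5921°
wrap2 = π + 2β = 174.4079°
tangent length = C·cosβ = 81.9024
L = r1·wrap1 + r2·wrap2 + 2·C·cosβ = 18·3.2392 + 14·3.0440 + 2·81.9024 = 264.7261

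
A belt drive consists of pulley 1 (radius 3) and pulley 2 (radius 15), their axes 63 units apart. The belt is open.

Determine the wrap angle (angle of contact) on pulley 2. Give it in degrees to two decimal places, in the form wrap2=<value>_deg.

open belt: β = asin((r2−r1)/C) = asin(12/63) = 10.9806°
wrap1 = π − 2β = 158.0388°
wrap2 = π + 2β = 201.9612°

wrap2=201.96_deg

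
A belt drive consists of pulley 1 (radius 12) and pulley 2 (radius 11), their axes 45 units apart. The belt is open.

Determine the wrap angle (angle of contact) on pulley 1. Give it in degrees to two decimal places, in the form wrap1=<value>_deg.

wrap1=182.55_deg

open belt: β = asin((r2−r1)/C) = asin(-1/45) = -1.2733°
wrap1 = π − 2β = 182.5467°
wrap2 = π + 2β = 177.4533°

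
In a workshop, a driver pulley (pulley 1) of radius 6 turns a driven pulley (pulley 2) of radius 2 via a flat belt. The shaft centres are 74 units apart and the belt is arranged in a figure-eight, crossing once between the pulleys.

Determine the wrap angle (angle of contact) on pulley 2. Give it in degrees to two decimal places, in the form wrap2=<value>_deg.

crossed belt: β = asin((r1+r2)/C) = asin(8/74) = 6.2063°
wrap1 = wrap2 = π + 2β = 192.4125°

wrap2=192.41_deg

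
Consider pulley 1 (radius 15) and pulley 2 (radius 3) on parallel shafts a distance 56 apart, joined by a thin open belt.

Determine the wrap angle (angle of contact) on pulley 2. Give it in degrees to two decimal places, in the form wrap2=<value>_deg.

wrap2=155.25_deg

open belt: β = asin((r2−r1)/C) = asin(-12/56) = -12.3736°
wrap1 = π − 2β = 204.7473°
wrap2 = π + 2β = 155.2527°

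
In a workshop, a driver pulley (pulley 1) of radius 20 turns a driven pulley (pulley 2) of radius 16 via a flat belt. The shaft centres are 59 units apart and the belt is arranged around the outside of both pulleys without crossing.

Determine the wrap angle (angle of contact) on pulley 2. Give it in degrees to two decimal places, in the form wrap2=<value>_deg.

wrap2=172.23_deg

open belt: β = asin((r2−r1)/C) = asin(-4/59) = -3.8874°
wrap1 = π − 2β = 187.7749°
wrap2 = π + 2β = 172.2251°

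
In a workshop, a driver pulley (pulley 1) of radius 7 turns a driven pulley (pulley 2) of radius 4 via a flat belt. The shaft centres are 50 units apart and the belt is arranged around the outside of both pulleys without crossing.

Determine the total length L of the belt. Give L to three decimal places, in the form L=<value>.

L=134.738

open belt: β = asin((r2−r1)/C) = asin(-3/50) = -3.4398°
wrap1 = π − 2β = 186.8796°
wrap2 = π + 2β = 173.1204°
tangent length = C·cosβ = 49.9099
L = r1·wrap1 + r2·wrap2 + 2·C·cosβ = 7·3.2617 + 4·3.0215 + 2·49.9099 = 134.7376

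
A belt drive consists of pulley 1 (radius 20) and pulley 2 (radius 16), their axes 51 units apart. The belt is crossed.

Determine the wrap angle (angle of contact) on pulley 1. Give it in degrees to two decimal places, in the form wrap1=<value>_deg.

wrap1=269.80_deg

crossed belt: β = asin((r1+r2)/C) = asin(36/51) = 44.9009°
wrap1 = wrap2 = π + 2β = 269.8017°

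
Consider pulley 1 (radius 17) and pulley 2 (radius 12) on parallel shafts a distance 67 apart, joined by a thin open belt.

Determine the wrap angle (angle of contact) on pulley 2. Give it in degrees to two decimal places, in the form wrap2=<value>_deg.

wrap2=171.44_deg

open belt: β = asin((r2−r1)/C) = asin(-5/67) = -4.2798°
wrap1 = π − 2β = 188.5596°
wrap2 = π + 2β = 171.4404°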